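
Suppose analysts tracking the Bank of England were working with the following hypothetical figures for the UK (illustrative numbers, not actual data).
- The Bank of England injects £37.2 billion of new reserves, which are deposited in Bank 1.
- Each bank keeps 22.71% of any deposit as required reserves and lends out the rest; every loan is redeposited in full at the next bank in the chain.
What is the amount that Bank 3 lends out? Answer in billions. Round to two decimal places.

Each bank lends a fraction (1 − rr) = 0.7729 of the deposit it receives, so Bank 3 receives 37.2·0.7729^2 and lends 37.2·0.7729^3 ≈ 17.1756 billion.

£17.18 billion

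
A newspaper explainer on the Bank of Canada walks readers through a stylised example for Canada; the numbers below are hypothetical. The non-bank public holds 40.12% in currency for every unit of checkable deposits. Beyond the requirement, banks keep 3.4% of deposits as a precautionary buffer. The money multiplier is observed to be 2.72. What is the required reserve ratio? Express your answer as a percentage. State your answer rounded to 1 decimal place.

8.0%

Using m = 2.72. Since m = (1 + c)/(c + rr + e), the denominator satisfies c + rr + e = (1 + c)/m = (1 + 0.4012) / 2.72 ≈ 0.515147.
With c = 0.4012 and e = 0.034, the required reserve ratio is 0.515147 − 0.4012 − 0.034 = 0.079947.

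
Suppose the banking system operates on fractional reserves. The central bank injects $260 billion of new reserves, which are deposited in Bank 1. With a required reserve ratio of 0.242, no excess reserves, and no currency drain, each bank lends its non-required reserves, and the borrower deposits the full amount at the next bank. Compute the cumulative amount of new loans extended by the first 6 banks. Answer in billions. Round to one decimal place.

$659.9 billion

Bank i lends (1 − rr)^i of the original deposit: Bank 1 lends 260·0.7580 = 197.0800, Bank 2 lends 260·0.7580² ≈ 149.3866, and so on.
Summing a geometric series: total = 260·[0.7580·(1 − 0.7580^6) / (1 − 0.7580)] ≈ 659.9108 billion.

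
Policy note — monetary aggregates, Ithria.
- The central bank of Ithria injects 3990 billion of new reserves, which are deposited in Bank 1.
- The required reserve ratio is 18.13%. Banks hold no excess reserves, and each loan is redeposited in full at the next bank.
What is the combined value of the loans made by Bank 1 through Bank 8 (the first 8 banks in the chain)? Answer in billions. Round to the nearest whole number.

14381 billion

Bank i lends (1 − rr)^i of the original deposit: Bank 1 lends 3990·0.8187 = 3266.6130, Bank 2 lends 3990·0.8187² ≈ 2674.3761, and so on.
Summing a geometric series: total = 3990·[0.8187·(1 − 0.8187^8) / (1 − 0.8187)] ≈ 14381.0996 billion.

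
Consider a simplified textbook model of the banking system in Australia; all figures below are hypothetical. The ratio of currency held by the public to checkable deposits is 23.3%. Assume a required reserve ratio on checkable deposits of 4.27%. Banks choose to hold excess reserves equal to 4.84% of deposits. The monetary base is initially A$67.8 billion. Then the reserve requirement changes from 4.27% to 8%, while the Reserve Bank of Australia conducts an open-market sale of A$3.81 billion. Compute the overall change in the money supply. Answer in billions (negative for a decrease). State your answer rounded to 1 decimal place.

Before: m₁ = (1 + 0.233) / (0.0427 + 0.0484 + 0.233) ≈ 3.8044, MB₁ = 67.8, so M₁ = 3.8044 × 67.8 ≈ 257.9383 billion.
After: m₂ = (1 + 0.233) / (0.08 + 0.0484 + 0.233) ≈ 3.4117, MB₂ = 67.8 − 3.81 = 63.99, so M₂ = 3.4117 × 63.99 ≈ 218.3147 billion.
ΔM = M₂ − M₁ = 218.3147 − 257.9383 = -39.6236 billion.

-39.6 billion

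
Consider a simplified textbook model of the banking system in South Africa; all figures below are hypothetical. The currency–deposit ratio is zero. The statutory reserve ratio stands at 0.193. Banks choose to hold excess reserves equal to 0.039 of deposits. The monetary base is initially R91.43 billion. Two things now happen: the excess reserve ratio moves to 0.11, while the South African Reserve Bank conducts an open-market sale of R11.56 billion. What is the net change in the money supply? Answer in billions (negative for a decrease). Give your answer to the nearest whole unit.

-130 billion

Before: m₁ = 1 / (0.193 + 0.039) ≈ 4.3103, MB₁ = 91.43, so M₁ = 4.3103 × 91.43 ≈ 394.0907 billion.
After: m₂ = 1 / (0.193 + 0.11) ≈ 3.3003, MB₂ = 91.43 − 11.56 = 79.87, so M₂ = 3.3003 × 79.87 ≈ 263.595 billion.
ΔM = M₂ − M₁ = 263.595 − 394.0907 = -130.4957 billion.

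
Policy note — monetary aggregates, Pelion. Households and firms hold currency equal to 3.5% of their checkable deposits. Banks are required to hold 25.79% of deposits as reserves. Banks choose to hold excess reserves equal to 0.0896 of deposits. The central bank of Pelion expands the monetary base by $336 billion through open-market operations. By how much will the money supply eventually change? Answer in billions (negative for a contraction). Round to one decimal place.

The money multiplier is m = (1 + c) / (rr + e + c) = (1 + 0.035) / (0.2579 + 0.0896 + 0.035) ≈ 2.70588.
The purchase adds 336 billion of base, so ΔM = m × ΔMB = 2.70588 × (+336) ≈ 909.1757 billion.

$909.2 billion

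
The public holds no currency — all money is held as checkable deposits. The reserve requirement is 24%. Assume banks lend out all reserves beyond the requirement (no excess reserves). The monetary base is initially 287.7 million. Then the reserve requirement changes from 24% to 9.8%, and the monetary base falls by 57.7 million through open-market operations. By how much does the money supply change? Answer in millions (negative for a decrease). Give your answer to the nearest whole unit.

Before: m₁ = 1 / (0.24) ≈ 4.1667, MB₁ = 287.7, so M₁ = 4.1667 × 287.7 ≈ 1198.7596 million.
After: m₂ = 1 / (0.098) ≈ 10.2041, MB₂ = 287.7 − 57.7 = 230, so M₂ = 10.2041 × 230 = 2346.943 million.
ΔM = M₂ − M₁ = 2346.943 − 1198.7596 = 1148.1834 million.

1148 million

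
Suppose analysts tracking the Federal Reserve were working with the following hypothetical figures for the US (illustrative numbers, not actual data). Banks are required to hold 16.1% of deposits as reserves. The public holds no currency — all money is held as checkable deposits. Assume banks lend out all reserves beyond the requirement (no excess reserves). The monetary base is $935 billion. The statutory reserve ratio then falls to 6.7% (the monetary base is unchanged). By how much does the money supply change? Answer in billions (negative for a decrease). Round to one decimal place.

Initially m₁ = 1 / (0.161) ≈ 6.21118, so M₁ = 6.21118 × 935 = 5807.4533 billion.
After the change m₂ = 1 / (0.067) ≈ 14.92537, so M₂ = 14.92537 × 935 ≈ 13955.2209 billion.
ΔM = M₂ − M₁ = 13955.2209 − 5807.4533 = 8147.7676 billion.

$8147.8 billion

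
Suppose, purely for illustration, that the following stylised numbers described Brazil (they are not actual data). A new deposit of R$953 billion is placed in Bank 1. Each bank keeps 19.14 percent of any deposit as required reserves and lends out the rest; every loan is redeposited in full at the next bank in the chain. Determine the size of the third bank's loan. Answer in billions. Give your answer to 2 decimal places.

R$503.84 billion

Each bank lends a fraction (1 − rr) = 0.8086 of the deposit it receives, so Bank 3 receives 953·0.8086^2 and lends 953·0.8086^3 ≈ 503.8417 billion.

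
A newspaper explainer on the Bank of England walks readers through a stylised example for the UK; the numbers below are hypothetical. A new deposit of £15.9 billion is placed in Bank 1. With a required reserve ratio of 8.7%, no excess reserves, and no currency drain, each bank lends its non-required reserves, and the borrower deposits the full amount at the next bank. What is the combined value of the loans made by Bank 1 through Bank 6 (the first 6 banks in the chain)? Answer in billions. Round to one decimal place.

Bank i lends (1 − rr)^i of the original deposit: Bank 1 lends 15.9·0.9130 = 14.5167, Bank 2 lends 15.9·0.9130² ≈ 13.2537, and so on.
Summing a geometric series: total = 15.9·[0.9130·(1 − 0.9130^6) / (1 − 0.9130)] ≈ 70.2150 billion.

£70.2 billion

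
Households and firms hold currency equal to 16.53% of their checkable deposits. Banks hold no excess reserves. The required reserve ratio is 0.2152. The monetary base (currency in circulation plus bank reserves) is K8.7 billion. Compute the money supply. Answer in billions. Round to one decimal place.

The money multiplier is m = (1 + c) / (rr + c) = (1 + 0.1653) / (0.2152 + 0.1653) ≈ 3.0625.
So M = m × MB = 3.0625 × 8.7 ≈ 26.6437 billion.

K26.6 billion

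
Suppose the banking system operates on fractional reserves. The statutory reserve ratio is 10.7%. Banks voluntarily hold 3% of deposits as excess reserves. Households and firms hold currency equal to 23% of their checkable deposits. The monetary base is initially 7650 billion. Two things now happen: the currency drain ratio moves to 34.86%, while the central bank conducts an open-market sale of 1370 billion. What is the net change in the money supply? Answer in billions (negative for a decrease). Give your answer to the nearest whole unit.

Before: m₁ = (1 + 0.23) / (0.107 + 0.03 + 0.23) ≈ 3.35150, MB₁ = 7650, so M₁ = 3.35150 × 7650 = 25638.975 billion.
After: m₂ = (1 + 0.3486) / (0.107 + 0.03 + 0.3486) ≈ 2.77718, MB₂ = 7650 − 1370 = 6280, so M₂ = 2.77718 × 6280 = 17440.6904 billion.
ΔM = M₂ − M₁ = 17440.6904 − 25638.975 = -8198.2846 billion.

-8198 billion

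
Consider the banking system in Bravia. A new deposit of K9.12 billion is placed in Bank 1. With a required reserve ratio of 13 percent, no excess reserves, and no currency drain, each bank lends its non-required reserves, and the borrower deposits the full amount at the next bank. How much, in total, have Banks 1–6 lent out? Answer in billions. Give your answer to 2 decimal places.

K34.57 billion

Bank i lends (1 − rr)^i of the original deposit: Bank 1 lends 9.12·0.8700 = 7.9344, Bank 2 lends 9.12·0.8700² ≈ 6.9029, and so on.
Summing a geometric series: total = 9.12·[0.8700·(1 − 0.8700^6) / (1 − 0.8700)] ≈ 34.5680 billion.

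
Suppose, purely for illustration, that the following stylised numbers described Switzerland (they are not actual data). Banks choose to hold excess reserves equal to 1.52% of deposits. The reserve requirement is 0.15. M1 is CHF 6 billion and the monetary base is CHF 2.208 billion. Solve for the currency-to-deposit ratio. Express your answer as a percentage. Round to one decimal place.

32.1%

Using m = M/MB = 6/2.208 ≈ 2.717391. From m = (1 + c)/(c + rr + e), rearranging gives 1 + c = m·(c + rr + e), so c·(1 − m) = m·(rr + e) − 1.
Hence c = [m·(rr + e) − 1]/(1 − m) = [2.717391 × (0.15 + 0.0152) − 1] / (1 − 2.717391) ≈ 0.320886.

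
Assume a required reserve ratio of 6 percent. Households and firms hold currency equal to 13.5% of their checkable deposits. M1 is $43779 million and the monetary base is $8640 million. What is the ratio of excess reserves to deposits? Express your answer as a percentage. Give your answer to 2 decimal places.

2.90%

Using m = M/MB = 43779/8640 ≈ 5.067014. Since m = (1 + c)/(c + rr + e), the denominator satisfies c + rr + e = (1 + c)/m = (1 + 0.135) / 5.067014 ≈ 0.223998.
With c = 0.135 and rr = 0.06, the ratio of excess reserves to deposits is 0.223998 − 0.135 − 0.06 = 0.028998.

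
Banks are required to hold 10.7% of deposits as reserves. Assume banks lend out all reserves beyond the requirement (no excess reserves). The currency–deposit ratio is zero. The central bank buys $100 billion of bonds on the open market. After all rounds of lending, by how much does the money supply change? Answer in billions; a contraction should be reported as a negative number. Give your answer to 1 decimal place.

The simple money multiplier is m = 1/rr = 1/0.107 ≈ 9.3458.
An open-market purchase increases the monetary base by 100 billion, so ΔM = m × ΔMB = 9.3458 × 100 = 934.58 billion.

$934.6 billion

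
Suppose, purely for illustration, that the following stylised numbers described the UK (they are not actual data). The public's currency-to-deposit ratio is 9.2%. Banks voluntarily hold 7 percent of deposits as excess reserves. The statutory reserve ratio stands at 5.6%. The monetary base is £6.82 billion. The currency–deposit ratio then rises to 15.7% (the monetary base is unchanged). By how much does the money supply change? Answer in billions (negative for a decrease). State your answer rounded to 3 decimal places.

-6.280 billion

Initially m₁ = (1 + 0.092) / (0.056 + 0.07 + 0.092) ≈ 5.00917, so M₁ = 5.00917 × 6.82 ≈ 34.1625 billion.
After the change m₂ = (1 + 0.157) / (0.056 + 0.07 + 0.157) ≈ 4.08834, so M₂ = 4.08834 × 6.82 ≈ 27.8825 billion.
ΔM = M₂ − M₁ = 27.8825 − 34.1625 = -6.28 billion.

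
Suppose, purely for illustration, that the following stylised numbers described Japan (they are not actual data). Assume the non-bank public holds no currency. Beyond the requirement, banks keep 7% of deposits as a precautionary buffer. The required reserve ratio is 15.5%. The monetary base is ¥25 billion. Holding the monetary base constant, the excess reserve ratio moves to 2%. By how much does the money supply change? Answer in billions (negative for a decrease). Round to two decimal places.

Initially m₁ = 1 / (0.155 + 0.07) ≈ 4.44444, so M₁ = 4.44444 × 25 = 111.111 billion.
After the change m₂ = 1 / (0.155 + 0.02) ≈ 5.71429, so M₂ = 5.71429 × 25 ≈ 142.8572 billion.
ΔM = M₂ − M₁ = 142.8572 − 111.111 = 31.7462 billion.

¥31.75 billion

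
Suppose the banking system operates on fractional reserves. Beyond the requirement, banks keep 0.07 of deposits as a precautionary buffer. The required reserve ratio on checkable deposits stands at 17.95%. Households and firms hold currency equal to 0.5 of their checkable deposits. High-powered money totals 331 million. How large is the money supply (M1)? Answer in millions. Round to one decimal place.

662.4 million

The money multiplier is m = (1 + c) / (rr + e + c) = (1 + 0.5) / (0.1795 + 0.07 + 0.5) ≈ 2.00133.
So M = m × MB = 2.00133 × 331 ≈ 662.4402 million.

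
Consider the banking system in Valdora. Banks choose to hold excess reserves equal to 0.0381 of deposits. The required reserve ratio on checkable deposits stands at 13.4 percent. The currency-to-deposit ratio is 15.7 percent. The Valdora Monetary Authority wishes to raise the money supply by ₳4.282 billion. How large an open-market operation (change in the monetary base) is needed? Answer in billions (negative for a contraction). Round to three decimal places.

The money multiplier is m = (1 + c) / (rr + e + c) = (1 + 0.157) / (0.134 + 0.0381 + 0.157) ≈ 3.51565.
ΔMB = ΔM / m = (+4.282) / 3.51565 ≈ 1.218 billion.

₳1.218 billion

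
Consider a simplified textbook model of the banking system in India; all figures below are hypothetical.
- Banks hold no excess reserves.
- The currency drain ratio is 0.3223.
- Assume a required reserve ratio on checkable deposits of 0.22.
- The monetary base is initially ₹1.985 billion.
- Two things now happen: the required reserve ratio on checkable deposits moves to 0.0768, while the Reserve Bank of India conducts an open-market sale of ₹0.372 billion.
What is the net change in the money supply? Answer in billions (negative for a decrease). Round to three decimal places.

₹0.504 billion

Before: m₁ = (1 + 0.3223) / (0.22 + 0.3223) ≈ 2.43832, MB₁ = 1.985, so M₁ = 2.43832 × 1.985 ≈ 4.8401 billion.
After: m₂ = (1 + 0.3223) / (0.0768 + 0.3223) ≈ 3.31320, MB₂ = 1.985 − 0.372 = 1.613, so M₂ = 3.31320 × 1.613 ≈ 5.3442 billion.
ΔM = M₂ − M₁ = 5.3442 − 4.8401 = 0.5041 billion.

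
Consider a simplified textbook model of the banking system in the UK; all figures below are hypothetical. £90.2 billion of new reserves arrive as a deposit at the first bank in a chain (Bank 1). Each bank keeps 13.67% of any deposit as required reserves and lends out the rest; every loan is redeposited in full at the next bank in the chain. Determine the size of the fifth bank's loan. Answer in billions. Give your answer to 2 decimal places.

£43.25 billion

Each bank lends a fraction (1 − rr) = 0.8633 of the deposit it receives, so Bank 5 receives 90.2·0.8633^4 and lends 90.2·0.8633^5 ≈ 43.2529 billion.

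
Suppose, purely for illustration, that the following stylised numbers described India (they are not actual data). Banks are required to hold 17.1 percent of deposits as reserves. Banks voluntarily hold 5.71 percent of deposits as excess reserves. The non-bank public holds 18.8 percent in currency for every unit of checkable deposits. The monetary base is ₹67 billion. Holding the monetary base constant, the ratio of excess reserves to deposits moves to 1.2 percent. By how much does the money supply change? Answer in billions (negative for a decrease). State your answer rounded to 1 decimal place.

Initially m₁ = (1 + 0.188) / (0.171 + 0.0571 + 0.188) ≈ 2.8551, so M₁ = 2.8551 × 67 = 191.2917 billion.
After the change m₂ = (1 + 0.188) / (0.171 + 0.012 + 0.188) ≈ 3.2022, so M₂ = 3.2022 × 67 = 214.5474 billion.
ΔM = M₂ − M₁ = 214.5474 − 191.2917 = 23.2557 billion.

₹23.3 billion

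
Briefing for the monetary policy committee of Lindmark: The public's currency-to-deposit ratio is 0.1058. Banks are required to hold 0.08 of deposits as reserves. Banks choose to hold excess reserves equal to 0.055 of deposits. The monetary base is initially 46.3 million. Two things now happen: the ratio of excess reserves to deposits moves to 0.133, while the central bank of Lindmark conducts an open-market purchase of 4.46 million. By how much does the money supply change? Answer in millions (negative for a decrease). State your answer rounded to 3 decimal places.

-36.551 million

Before: m₁ = (1 + 0.1058) / (0.08 + 0.055 + 0.1058) ≈ 4.592193, MB₁ = 46.3, so M₁ = 4.592193 × 46.3 ≈ 212.6185 million.
After: m₂ = (1 + 0.1058) / (0.08 + 0.133 + 0.1058) ≈ 3.468632, MB₂ = 46.3 + 4.46 = 50.76, so M₂ = 3.468632 × 50.76 ≈ 176.0678 million.
ΔM = M₂ − M₁ = 176.0678 − 212.6185 = -36.5507 million.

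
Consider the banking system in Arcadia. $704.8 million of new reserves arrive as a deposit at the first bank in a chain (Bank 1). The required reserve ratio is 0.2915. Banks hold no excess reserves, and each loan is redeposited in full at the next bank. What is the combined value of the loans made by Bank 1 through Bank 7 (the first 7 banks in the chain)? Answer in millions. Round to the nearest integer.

Bank i lends (1 − rr)^i of the original deposit: Bank 1 lends 704.8·0.7085 = 499.3508, Bank 2 lends 704.8·0.7085² ≈ 353.7900, and so on.
Summing a geometric series: total = 704.8·[0.7085·(1 − 0.7085^7) / (1 − 0.7085)] ≈ 1559.5254 million.

$1560 million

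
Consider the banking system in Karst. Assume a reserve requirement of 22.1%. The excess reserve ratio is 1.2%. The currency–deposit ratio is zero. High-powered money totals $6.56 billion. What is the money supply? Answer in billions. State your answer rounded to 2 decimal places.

The money multiplier is m = 1 / (rr + e) = 1 / (0.221 + 0.012) ≈ 4.2918.
So M = m × MB = 4.2918 × 6.56 ≈ 28.1542 billion.

$28.15 billion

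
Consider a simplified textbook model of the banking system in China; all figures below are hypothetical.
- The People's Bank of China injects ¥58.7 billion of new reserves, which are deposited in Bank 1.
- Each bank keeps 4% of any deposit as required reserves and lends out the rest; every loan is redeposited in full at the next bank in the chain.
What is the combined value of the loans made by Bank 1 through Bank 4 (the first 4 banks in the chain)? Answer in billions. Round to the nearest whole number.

Bank i lends (1 − rr)^i of the original deposit: Bank 1 lends 58.7·0.9600 = 56.3520, Bank 2 lends 58.7·0.9600² ≈ 54.0979, and so on.
Summing a geometric series: total = 58.7·[0.9600·(1 − 0.9600^4) / (1 − 0.9600)] ≈ 212.2406 billion.

¥212 billion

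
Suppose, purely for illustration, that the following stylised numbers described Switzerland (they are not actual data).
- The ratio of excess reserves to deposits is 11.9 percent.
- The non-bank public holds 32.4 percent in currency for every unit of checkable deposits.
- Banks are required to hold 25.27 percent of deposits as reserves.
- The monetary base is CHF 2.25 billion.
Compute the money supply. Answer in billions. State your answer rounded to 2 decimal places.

CHF 4.28 billion

The money multiplier is m = (1 + c) / (rr + e + c) = (1 + 0.324) / (0.2527 + 0.119 + 0.324) ≈ 1.9031.
So M = m × MB = 1.9031 × 2.25 ≈ 4.282 billion.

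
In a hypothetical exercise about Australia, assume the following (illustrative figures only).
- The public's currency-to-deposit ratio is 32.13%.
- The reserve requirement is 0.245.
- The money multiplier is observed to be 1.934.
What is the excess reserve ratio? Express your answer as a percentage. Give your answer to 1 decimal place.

11.7%

Using m = 1.934. Since m = (1 + c)/(c + rr + e), the denominator satisfies c + rr + e = (1 + c)/m = (1 + 0.3213) / 1.934 ≈ 0.683195.
With c = 0.3213 and rr = 0.245, the excess reserve ratio is 0.683195 − 0.3213 − 0.245 = 0.116895.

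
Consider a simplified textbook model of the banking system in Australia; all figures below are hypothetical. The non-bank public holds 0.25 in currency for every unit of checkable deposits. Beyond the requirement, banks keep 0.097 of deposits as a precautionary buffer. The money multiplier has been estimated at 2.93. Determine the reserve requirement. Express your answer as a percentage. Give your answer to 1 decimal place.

8.0%

Using m = 2.93. Since m = (1 + c)/(c + rr + e), the denominator satisfies c + rr + e = (1 + c)/m = (1 + 0.25) / 2.93 ≈ 0.426621.
With c = 0.25 and e = 0.097, the reserve requirement is 0.426621 − 0.25 − 0.097 = 0.079621.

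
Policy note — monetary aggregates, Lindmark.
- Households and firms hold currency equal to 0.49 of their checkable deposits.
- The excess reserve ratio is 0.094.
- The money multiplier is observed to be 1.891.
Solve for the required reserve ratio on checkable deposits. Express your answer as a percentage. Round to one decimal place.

Using m = 1.891. Since m = (1 + c)/(c + rr + e), the denominator satisfies c + rr + e = (1 + c)/m = (1 + 0.49) / 1.891 ≈ 0.787943.
With c = 0.49 and e = 0.094, the required reserve ratio on checkable deposits is 0.787943 − 0.49 − 0.094 = 0.203943.

20.4%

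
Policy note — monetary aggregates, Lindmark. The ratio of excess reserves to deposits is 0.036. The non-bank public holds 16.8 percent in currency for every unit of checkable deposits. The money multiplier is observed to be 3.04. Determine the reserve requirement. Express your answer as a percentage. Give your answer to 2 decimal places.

Using m = 3.04. Since m = (1 + c)/(c + rr + e), the denominator satisfies c + rr + e = (1 + c)/m = (1 + 0.168) / 3.04 ≈ 0.384211.
With c = 0.168 and e = 0.036, the reserve requirement is 0.384211 − 0.168 − 0.036 = 0.180211.

18.02%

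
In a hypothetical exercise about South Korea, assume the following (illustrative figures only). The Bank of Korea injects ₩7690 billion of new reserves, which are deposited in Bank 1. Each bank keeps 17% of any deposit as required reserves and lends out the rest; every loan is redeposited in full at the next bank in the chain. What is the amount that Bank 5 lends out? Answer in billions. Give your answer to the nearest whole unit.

Each bank lends a fraction (1 − rr) = 0.8300 of the deposit it receives, so Bank 5 receives 7690·0.8300^4 and lends 7690·0.8300^5 ≈ 3029.1223 billion.

₩3029 billion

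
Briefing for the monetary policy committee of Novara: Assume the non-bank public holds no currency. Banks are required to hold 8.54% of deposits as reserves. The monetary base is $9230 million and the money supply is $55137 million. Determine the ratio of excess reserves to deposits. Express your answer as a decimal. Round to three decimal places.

0.082

Using m = M/MB = 55137/9230 ≈ 5.973673. Since m = (1 + c)/(c + rr + e), the denominator satisfies c + rr + e = (1 + c)/m = (1 + 0) / 5.973673 ≈ 0.167401.
With c = 0 and rr = 0.0854, the ratio of excess reserves to deposits is 0.167401 − 0 − 0.0854 = 0.082001.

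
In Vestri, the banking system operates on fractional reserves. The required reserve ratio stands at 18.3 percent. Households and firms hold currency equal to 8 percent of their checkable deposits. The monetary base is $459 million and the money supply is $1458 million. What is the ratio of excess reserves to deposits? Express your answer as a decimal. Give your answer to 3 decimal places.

Using m = M/MB = 1458/459 ≈ 3.176471. Since m = (1 + c)/(c + rr + e), the denominator satisfies c + rr + e = (1 + c)/m = (1 + 0.08) / 3.176471 ≈ 0.340000.
With c = 0.08 and rr = 0.183, the ratio of excess reserves to deposits is 0.340000 − 0.08 − 0.183 = 0.077.

0.077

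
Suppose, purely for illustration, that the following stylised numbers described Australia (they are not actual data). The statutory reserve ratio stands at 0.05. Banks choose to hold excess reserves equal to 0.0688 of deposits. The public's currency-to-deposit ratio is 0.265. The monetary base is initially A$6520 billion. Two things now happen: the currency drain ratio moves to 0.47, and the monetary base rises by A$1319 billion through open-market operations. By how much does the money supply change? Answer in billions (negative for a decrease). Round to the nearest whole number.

Before: m₁ = (1 + 0.265) / (0.05 + 0.0688 + 0.265) ≈ 3.29599, MB₁ = 6520, so M₁ = 3.29599 × 6520 = 21489.8548 billion.
After: m₂ = (1 + 0.47) / (0.05 + 0.0688 + 0.47) ≈ 2.49660, MB₂ = 6520 + 1319 = 7839, so M₂ = 2.49660 × 7839 = 19570.8474 billion.
ΔM = M₂ − M₁ = 19570.8474 − 21489.8548 = -1919.0074 billion.

-1919 billion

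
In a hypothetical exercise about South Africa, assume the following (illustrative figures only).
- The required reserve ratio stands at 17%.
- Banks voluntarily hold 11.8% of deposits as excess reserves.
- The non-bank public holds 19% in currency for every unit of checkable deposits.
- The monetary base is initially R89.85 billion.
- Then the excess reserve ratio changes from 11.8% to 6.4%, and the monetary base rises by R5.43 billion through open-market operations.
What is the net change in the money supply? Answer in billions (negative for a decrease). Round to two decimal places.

R43.73 billion

Before: m₁ = (1 + 0.19) / (0.17 + 0.118 + 0.19) ≈ 2.48954, MB₁ = 89.85, so M₁ = 2.48954 × 89.85 ≈ 223.6852 billion.
After: m₂ = (1 + 0.19) / (0.17 + 0.064 + 0.19) ≈ 2.80660, MB₂ = 89.85 + 5.43 = 95.28, so M₂ = 2.80660 × 95.28 ≈ 267.4128 billion.
ΔM = M₂ − M₁ = 267.4128 − 223.6852 = 43.7276 billion.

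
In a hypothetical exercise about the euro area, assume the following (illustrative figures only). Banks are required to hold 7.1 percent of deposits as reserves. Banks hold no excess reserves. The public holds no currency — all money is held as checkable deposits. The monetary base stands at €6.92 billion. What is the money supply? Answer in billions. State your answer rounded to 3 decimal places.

With no currency drain or excess reserves, the money multiplier is m = 1/rr = 1/0.071 ≈ 14.08451.
Money supply M = m × MB = 14.08451 × 6.92 ≈ 97.4648 billion.

€97.465 billion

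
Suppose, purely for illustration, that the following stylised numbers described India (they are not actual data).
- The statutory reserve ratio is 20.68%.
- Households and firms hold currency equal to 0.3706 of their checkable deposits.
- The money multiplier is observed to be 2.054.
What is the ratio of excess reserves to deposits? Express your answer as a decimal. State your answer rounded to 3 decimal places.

0.090

Using m = 2.054. Since m = (1 + c)/(c + rr + e), the denominator satisfies c + rr + e = (1 + c)/m = (1 + 0.3706) / 2.054 ≈ 0.667283.
With c = 0.3706 and rr = 0.2068, the ratio of excess reserves to deposits is 0.667283 − 0.3706 − 0.2068 = 0.089883.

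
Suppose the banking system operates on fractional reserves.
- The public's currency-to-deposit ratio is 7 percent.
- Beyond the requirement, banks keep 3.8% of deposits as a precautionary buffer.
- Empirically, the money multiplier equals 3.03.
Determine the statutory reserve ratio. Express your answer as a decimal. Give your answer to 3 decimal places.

0.245

Using m = 3.03. Since m = (1 + c)/(c + rr + e), the denominator satisfies c + rr + e = (1 + c)/m = (1 + 0.07) / 3.03 ≈ 0.353135.
With c = 0.07 and e = 0.038, the statutory reserve ratio is 0.353135 − 0.07 − 0.038 = 0.245135.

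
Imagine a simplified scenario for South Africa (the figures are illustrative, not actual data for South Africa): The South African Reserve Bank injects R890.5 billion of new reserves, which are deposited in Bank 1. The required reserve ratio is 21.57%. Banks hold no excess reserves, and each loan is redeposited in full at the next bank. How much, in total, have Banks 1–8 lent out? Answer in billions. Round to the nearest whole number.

Bank i lends (1 − rr)^i of the original deposit: Bank 1 lends 890.5·0.7843 ≈ 698.4191, Bank 2 lends 890.5·0.7843² ≈ 547.7701, and so on.
Summing a geometric series: total = 890.5·[0.7843·(1 − 0.7843^8) / (1 − 0.7843)] ≈ 2774.3401 billion.

R2774 billion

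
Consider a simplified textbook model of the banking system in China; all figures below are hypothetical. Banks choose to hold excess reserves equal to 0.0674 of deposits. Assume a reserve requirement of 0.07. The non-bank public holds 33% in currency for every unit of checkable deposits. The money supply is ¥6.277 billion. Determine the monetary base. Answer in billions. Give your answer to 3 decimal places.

¥2.206 billion

The money multiplier is m = (1 + c) / (rr + e + c) = (1 + 0.33) / (0.07 + 0.0674 + 0.33) ≈ 2.84553.
MB = M / m = 6.277 / 2.84553 ≈ 2.2059 billion.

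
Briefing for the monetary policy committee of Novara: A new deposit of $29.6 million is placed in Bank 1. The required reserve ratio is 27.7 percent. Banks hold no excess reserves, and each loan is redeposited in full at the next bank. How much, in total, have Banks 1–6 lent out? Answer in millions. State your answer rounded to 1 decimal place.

Bank i lends (1 − rr)^i of the original deposit: Bank 1 lends 29.6·0.7230 = 21.4008, Bank 2 lends 29.6·0.7230² ≈ 15.4728, and so on.
Summing a geometric series: total = 29.6·[0.7230·(1 − 0.7230^6) / (1 − 0.7230)] ≈ 66.2240 million.

$66.2 million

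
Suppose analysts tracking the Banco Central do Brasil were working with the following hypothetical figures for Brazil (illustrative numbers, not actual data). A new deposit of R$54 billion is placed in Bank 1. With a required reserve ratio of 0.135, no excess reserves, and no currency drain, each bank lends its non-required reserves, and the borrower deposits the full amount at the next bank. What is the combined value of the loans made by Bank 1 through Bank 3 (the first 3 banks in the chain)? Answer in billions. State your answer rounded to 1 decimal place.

Bank i lends (1 − rr)^i of the original deposit: Bank 1 lends 54·0.8650 = 46.7100, Bank 2 lends 54·0.8650² ≈ 40.4042, and so on.
Summing a geometric series: total = 54·[0.8650·(1 − 0.8650^3) / (1 − 0.8650)] ≈ 122.0637 billion.

R$122.1 billion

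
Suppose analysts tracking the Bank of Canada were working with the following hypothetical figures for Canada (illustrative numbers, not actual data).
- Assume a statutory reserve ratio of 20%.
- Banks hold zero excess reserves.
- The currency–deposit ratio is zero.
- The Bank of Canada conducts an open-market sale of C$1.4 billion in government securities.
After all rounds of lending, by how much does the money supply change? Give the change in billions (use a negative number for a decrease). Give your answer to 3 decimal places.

-7.000 billion

The simple money multiplier is m = 1/rr = 1/0.2 = 5.
An open-market sale reduces the monetary base by 1.4 billion, so ΔM = m × ΔMB = 5 × (−1.4) = -7 billion.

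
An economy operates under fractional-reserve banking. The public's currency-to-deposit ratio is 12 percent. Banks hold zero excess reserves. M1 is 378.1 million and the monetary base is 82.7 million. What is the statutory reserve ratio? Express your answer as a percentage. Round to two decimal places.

12.50%

Using m = M/MB = 378.1/82.7 ≈ 4.571947. Since m = (1 + c)/(c + rr + e), the denominator satisfies c + rr + e = (1 + c)/m = (1 + 0.12) / 4.571947 ≈ 0.244972.
With c = 0.12 and e = 0, the statutory reserve ratio is 0.244972 − 0.12 − 0 = 0.124972.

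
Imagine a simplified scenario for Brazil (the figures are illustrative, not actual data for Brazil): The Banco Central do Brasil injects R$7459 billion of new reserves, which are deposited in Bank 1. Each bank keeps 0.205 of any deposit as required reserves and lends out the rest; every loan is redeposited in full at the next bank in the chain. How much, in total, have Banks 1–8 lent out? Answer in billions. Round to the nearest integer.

R$24311 billion

Bank i lends (1 − rr)^i of the original deposit: Bank 1 lends 7459·0.7950 = 5929.9050, Bank 2 lends 7459·0.7950² ≈ 4714.2745, and so on.
Summing a geometric series: total = 7459·[0.7950·(1 − 0.7950^8) / (1 − 0.7950)] ≈ 24310.7367 billion.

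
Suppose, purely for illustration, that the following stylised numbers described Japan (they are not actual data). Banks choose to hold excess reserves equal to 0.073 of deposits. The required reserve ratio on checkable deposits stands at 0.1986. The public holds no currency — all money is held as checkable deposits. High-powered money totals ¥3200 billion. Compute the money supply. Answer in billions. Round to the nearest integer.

The money multiplier is m = 1 / (rr + e) = 1 / (0.1986 + 0.073) ≈ 3.68189.
So M = m × MB = 3.68189 × 3200 = 11782.048 billion.

¥11782 billion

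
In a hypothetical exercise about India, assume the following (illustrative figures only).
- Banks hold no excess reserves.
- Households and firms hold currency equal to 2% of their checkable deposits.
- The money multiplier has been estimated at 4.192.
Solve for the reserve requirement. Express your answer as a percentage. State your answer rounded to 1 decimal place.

22.3%

Using m = 4.192. Since m = (1 + c)/(c + rr + e), the denominator satisfies c + rr + e = (1 + c)/m = (1 + 0.02) / 4.192 ≈ 0.243321.
With c = 0.02 and e = 0, the reserve requirement is 0.243321 − 0.02 − 0 = 0.223321.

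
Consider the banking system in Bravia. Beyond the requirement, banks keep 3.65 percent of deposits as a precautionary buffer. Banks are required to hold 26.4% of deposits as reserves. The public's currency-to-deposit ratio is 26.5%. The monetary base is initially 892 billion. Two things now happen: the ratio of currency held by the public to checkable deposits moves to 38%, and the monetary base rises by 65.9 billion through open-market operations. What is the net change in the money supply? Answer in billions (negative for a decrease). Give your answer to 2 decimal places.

-52.82 billion

Before: m₁ = (1 + 0.265) / (0.264 + 0.0365 + 0.265) ≈ 2.236958, MB₁ = 892, so M₁ = 2.236958 × 892 ≈ 1995.3665 billion.
After: m₂ = (1 + 0.38) / (0.264 + 0.0365 + 0.38) ≈ 2.027921, MB₂ = 892 + 65.9 = 957.9, so M₂ = 2.027921 × 957.9 ≈ 1942.5455 billion.
ΔM = M₂ − M₁ = 1942.5455 − 1995.3665 = -52.821 billion.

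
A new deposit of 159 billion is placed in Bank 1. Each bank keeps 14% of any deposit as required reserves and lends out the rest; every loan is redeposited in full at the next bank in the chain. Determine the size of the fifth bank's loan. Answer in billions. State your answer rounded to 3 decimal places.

74.798 billion

Each bank lends a fraction (1 − rr) = 0.8600 of the deposit it receives, so Bank 5 receives 159·0.8600^4 and lends 159·0.8600^5 ≈ 74.7979 billion.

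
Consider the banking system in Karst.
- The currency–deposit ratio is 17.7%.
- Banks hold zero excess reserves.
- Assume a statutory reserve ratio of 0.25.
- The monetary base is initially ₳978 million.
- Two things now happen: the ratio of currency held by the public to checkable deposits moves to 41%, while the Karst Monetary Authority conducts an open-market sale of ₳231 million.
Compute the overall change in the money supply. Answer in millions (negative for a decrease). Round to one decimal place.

Before: m₁ = (1 + 0.177) / (0.25 + 0.177) ≈ 2.75644, MB₁ = 978, so M₁ = 2.75644 × 978 ≈ 2695.7983 million.
After: m₂ = (1 + 0.41) / (0.25 + 0.41) ≈ 2.13636, MB₂ = 978 − 231 = 747, so M₂ = 2.13636 × 747 ≈ 1595.8609 million.
ΔM = M₂ − M₁ = 1595.8609 − 2695.7983 = -1099.9374 million.

-1099.9 million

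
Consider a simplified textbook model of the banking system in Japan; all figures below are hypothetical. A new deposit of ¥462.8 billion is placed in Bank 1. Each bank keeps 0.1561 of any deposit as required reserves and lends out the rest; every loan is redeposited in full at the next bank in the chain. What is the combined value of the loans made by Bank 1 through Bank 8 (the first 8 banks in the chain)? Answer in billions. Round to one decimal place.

¥1858.4 billion

Bank i lends (1 − rr)^i of the original deposit: Bank 1 lends 462.8·0.8439 ≈ 390.5569, Bank 2 lends 462.8·0.8439² ≈ 329.5910, and so on.
Summing a geometric series: total = 462.8·[0.8439·(1 − 0.8439^8) / (1 − 0.8439)] ≈ 1858.3761 billion.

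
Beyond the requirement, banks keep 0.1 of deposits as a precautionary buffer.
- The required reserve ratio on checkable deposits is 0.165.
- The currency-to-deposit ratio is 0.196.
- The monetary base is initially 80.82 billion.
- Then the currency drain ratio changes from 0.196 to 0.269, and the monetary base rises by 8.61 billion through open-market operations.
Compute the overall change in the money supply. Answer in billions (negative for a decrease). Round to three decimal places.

Before: m₁ = (1 + 0.196) / (0.165 + 0.1 + 0.196) ≈ 2.594360, MB₁ = 80.82, so M₁ = 2.594360 × 80.82 ≈ 209.6762 billion.
After: m₂ = (1 + 0.269) / (0.165 + 0.1 + 0.269) ≈ 2.376404, MB₂ = 80.82 + 8.61 = 89.43, so M₂ = 2.376404 × 89.43 ≈ 212.5218 billion.
ΔM = M₂ − M₁ = 212.5218 − 209.6762 = 2.8456 billion.

2.846 billion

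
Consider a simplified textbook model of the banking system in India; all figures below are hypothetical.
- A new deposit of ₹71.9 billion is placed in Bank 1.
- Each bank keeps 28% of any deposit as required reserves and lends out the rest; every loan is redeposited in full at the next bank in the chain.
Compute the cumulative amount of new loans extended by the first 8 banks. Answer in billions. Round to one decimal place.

₹171.5 billion

Bank i lends (1 − rr)^i of the original deposit: Bank 1 lends 71.9·0.7200 = 51.7680, Bank 2 lends 71.9·0.7200² ≈ 37.2730, and so on.
Summing a geometric series: total = 71.9·[0.7200·(1 − 0.7200^8) / (1 − 0.7200)] ≈ 171.5332 billion.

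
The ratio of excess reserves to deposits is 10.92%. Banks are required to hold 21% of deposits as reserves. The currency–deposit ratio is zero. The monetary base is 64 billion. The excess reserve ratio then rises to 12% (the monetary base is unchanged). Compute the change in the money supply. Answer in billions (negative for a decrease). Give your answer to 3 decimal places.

-6.562 billion

Initially m₁ = 1 / (0.21 + 0.1092) ≈ 3.132832, so M₁ = 3.132832 × 64 ≈ 200.5012 billion.
After the change m₂ = 1 / (0.21 + 0.12) ≈ 3.030303, so M₂ = 3.030303 × 64 ≈ 193.9394 billion.
ΔM = M₂ − M₁ = 193.9394 − 200.5012 = -6.5618 billion.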